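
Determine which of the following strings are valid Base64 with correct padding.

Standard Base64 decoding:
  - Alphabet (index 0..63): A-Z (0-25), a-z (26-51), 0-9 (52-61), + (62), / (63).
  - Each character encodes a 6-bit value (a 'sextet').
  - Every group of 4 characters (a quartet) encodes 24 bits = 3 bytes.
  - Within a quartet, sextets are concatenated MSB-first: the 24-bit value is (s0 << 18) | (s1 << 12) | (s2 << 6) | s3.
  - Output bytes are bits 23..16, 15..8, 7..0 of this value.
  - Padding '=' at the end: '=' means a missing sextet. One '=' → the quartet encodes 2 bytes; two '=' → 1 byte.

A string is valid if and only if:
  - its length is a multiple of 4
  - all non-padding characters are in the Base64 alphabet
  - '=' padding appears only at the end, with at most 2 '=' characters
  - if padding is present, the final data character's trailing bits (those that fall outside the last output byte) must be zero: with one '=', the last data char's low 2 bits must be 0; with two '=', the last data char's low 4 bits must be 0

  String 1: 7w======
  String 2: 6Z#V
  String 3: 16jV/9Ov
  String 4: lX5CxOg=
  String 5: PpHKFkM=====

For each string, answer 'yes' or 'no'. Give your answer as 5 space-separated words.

String 1: '7w======' → invalid (6 pad chars (max 2))
String 2: '6Z#V' → invalid (bad char(s): ['#'])
String 3: '16jV/9Ov' → valid
String 4: 'lX5CxOg=' → valid
String 5: 'PpHKFkM=====' → invalid (5 pad chars (max 2))

Answer: no no yes yes no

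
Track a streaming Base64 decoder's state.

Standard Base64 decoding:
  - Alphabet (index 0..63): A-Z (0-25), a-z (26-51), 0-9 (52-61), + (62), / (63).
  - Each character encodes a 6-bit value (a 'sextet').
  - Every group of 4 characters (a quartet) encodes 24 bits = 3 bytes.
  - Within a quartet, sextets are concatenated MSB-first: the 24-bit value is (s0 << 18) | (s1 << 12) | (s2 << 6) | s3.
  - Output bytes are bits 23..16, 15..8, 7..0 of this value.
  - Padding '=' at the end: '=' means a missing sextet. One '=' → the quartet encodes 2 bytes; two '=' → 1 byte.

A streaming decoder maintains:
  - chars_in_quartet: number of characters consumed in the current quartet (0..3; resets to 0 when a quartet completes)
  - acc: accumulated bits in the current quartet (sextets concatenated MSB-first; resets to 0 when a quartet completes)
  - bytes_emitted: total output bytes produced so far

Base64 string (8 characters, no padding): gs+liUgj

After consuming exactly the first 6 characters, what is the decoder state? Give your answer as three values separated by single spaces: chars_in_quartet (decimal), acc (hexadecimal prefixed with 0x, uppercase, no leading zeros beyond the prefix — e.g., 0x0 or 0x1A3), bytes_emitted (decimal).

Answer: 2 0x894 3

Derivation:
After char 0 ('g'=32): chars_in_quartet=1 acc=0x20 bytes_emitted=0
After char 1 ('s'=44): chars_in_quartet=2 acc=0x82C bytes_emitted=0
After char 2 ('+'=62): chars_in_quartet=3 acc=0x20B3E bytes_emitted=0
After char 3 ('l'=37): chars_in_quartet=4 acc=0x82CFA5 -> emit 82 CF A5, reset; bytes_emitted=3
After char 4 ('i'=34): chars_in_quartet=1 acc=0x22 bytes_emitted=3
After char 5 ('U'=20): chars_in_quartet=2 acc=0x894 bytes_emitted=3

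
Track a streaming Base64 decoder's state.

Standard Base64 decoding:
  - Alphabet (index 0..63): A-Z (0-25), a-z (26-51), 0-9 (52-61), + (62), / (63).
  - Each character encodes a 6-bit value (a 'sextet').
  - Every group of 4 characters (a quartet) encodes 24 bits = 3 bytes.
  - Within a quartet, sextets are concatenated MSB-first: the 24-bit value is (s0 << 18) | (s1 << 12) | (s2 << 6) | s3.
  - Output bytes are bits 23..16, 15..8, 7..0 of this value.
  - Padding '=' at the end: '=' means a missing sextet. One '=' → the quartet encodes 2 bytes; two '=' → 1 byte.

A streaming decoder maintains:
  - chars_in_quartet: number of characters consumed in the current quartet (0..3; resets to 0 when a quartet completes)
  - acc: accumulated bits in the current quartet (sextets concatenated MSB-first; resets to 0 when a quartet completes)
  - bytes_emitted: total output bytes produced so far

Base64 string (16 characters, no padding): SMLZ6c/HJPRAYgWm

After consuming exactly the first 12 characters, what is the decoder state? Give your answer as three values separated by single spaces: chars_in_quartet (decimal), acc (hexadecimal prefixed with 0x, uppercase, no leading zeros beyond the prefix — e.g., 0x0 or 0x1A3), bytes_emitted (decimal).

After char 0 ('S'=18): chars_in_quartet=1 acc=0x12 bytes_emitted=0
After char 1 ('M'=12): chars_in_quartet=2 acc=0x48C bytes_emitted=0
After char 2 ('L'=11): chars_in_quartet=3 acc=0x1230B bytes_emitted=0
After char 3 ('Z'=25): chars_in_quartet=4 acc=0x48C2D9 -> emit 48 C2 D9, reset; bytes_emitted=3
After char 4 ('6'=58): chars_in_quartet=1 acc=0x3A bytes_emitted=3
After char 5 ('c'=28): chars_in_quartet=2 acc=0xE9C bytes_emitted=3
After char 6 ('/'=63): chars_in_quartet=3 acc=0x3A73F bytes_emitted=3
After char 7 ('H'=7): chars_in_quartet=4 acc=0xE9CFC7 -> emit E9 CF C7, reset; bytes_emitted=6
After char 8 ('J'=9): chars_in_quartet=1 acc=0x9 bytes_emitted=6
After char 9 ('P'=15): chars_in_quartet=2 acc=0x24F bytes_emitted=6
After char 10 ('R'=17): chars_in_quartet=3 acc=0x93D1 bytes_emitted=6
After char 11 ('A'=0): chars_in_quartet=4 acc=0x24F440 -> emit 24 F4 40, reset; bytes_emitted=9

Answer: 0 0x0 9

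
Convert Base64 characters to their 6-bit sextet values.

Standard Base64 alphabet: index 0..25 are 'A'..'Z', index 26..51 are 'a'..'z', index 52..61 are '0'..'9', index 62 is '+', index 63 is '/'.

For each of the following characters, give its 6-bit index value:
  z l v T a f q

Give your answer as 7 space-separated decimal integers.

'z': a..z range, 26 + ord('z') − ord('a') = 51
'l': a..z range, 26 + ord('l') − ord('a') = 37
'v': a..z range, 26 + ord('v') − ord('a') = 47
'T': A..Z range, ord('T') − ord('A') = 19
'a': a..z range, 26 + ord('a') − ord('a') = 26
'f': a..z range, 26 + ord('f') − ord('a') = 31
'q': a..z range, 26 + ord('q') − ord('a') = 42

Answer: 51 37 47 19 26 31 42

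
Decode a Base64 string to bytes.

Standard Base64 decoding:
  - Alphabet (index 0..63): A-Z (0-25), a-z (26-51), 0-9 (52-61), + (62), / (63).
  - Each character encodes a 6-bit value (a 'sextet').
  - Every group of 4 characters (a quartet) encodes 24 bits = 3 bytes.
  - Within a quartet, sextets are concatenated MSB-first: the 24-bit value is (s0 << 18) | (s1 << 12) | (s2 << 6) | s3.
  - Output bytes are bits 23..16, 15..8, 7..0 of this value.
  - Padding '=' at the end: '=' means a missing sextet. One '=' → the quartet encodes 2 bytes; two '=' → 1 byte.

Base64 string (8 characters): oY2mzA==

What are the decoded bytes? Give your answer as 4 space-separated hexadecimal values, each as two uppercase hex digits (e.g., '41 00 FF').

Answer: A1 8D A6 CC

Derivation:
After char 0 ('o'=40): chars_in_quartet=1 acc=0x28 bytes_emitted=0
After char 1 ('Y'=24): chars_in_quartet=2 acc=0xA18 bytes_emitted=0
After char 2 ('2'=54): chars_in_quartet=3 acc=0x28636 bytes_emitted=0
After char 3 ('m'=38): chars_in_quartet=4 acc=0xA18DA6 -> emit A1 8D A6, reset; bytes_emitted=3
After char 4 ('z'=51): chars_in_quartet=1 acc=0x33 bytes_emitted=3
After char 5 ('A'=0): chars_in_quartet=2 acc=0xCC0 bytes_emitted=3
Padding '==': partial quartet acc=0xCC0 -> emit CC; bytes_emitted=4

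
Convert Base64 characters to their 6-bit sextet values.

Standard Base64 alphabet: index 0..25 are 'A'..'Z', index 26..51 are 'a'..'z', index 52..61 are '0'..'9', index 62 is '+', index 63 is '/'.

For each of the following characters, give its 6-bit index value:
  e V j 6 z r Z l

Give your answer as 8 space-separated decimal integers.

Answer: 30 21 35 58 51 43 25 37

Derivation:
'e': a..z range, 26 + ord('e') − ord('a') = 30
'V': A..Z range, ord('V') − ord('A') = 21
'j': a..z range, 26 + ord('j') − ord('a') = 35
'6': 0..9 range, 52 + ord('6') − ord('0') = 58
'z': a..z range, 26 + ord('z') − ord('a') = 51
'r': a..z range, 26 + ord('r') − ord('a') = 43
'Z': A..Z range, ord('Z') − ord('A') = 25
'l': a..z range, 26 + ord('l') − ord('a') = 37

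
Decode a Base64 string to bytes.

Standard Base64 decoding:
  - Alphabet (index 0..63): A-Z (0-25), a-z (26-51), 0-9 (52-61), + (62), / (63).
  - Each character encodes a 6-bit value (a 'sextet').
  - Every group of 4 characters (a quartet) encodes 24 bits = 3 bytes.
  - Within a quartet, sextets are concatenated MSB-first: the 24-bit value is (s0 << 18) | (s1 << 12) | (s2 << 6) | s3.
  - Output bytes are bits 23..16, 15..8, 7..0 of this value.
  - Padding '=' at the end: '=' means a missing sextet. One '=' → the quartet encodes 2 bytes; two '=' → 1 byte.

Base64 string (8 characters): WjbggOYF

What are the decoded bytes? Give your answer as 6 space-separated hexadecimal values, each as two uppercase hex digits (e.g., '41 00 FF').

After char 0 ('W'=22): chars_in_quartet=1 acc=0x16 bytes_emitted=0
After char 1 ('j'=35): chars_in_quartet=2 acc=0x5A3 bytes_emitted=0
After char 2 ('b'=27): chars_in_quartet=3 acc=0x168DB bytes_emitted=0
After char 3 ('g'=32): chars_in_quartet=4 acc=0x5A36E0 -> emit 5A 36 E0, reset; bytes_emitted=3
After char 4 ('g'=32): chars_in_quartet=1 acc=0x20 bytes_emitted=3
After char 5 ('O'=14): chars_in_quartet=2 acc=0x80E bytes_emitted=3
After char 6 ('Y'=24): chars_in_quartet=3 acc=0x20398 bytes_emitted=3
After char 7 ('F'=5): chars_in_quartet=4 acc=0x80E605 -> emit 80 E6 05, reset; bytes_emitted=6

Answer: 5A 36 E0 80 E6 05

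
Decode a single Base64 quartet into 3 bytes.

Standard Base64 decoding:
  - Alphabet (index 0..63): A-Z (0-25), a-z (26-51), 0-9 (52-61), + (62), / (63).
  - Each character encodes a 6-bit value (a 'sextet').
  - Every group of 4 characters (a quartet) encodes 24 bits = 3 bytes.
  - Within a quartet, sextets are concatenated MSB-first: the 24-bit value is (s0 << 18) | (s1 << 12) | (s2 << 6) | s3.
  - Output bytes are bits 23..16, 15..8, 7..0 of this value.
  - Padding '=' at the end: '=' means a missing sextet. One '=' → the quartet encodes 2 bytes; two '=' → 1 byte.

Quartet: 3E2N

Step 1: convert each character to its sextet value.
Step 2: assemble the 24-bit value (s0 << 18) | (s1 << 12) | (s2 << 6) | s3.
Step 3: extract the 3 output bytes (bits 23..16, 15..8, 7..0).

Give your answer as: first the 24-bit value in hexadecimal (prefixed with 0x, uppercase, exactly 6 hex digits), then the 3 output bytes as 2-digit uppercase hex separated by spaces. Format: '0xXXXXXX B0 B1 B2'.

Answer: 0xDC4D8D DC 4D 8D

Derivation:
Sextets: 3=55, E=4, 2=54, N=13
24-bit: (55<<18) | (4<<12) | (54<<6) | 13
      = 0xDC0000 | 0x004000 | 0x000D80 | 0x00000D
      = 0xDC4D8D
Bytes: (v>>16)&0xFF=DC, (v>>8)&0xFF=4D, v&0xFF=8D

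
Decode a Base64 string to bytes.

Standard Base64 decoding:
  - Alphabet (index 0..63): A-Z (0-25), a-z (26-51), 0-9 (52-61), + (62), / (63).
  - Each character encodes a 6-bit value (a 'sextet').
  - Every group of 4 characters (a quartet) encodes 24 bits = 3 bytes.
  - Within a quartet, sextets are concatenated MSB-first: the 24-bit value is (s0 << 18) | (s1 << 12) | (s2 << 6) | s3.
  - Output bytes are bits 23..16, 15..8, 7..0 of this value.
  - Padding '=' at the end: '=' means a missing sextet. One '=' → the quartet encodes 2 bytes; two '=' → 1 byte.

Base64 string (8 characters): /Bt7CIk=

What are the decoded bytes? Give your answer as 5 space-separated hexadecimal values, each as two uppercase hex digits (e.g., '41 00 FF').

After char 0 ('/'=63): chars_in_quartet=1 acc=0x3F bytes_emitted=0
After char 1 ('B'=1): chars_in_quartet=2 acc=0xFC1 bytes_emitted=0
After char 2 ('t'=45): chars_in_quartet=3 acc=0x3F06D bytes_emitted=0
After char 3 ('7'=59): chars_in_quartet=4 acc=0xFC1B7B -> emit FC 1B 7B, reset; bytes_emitted=3
After char 4 ('C'=2): chars_in_quartet=1 acc=0x2 bytes_emitted=3
After char 5 ('I'=8): chars_in_quartet=2 acc=0x88 bytes_emitted=3
After char 6 ('k'=36): chars_in_quartet=3 acc=0x2224 bytes_emitted=3
Padding '=': partial quartet acc=0x2224 -> emit 08 89; bytes_emitted=5

Answer: FC 1B 7B 08 89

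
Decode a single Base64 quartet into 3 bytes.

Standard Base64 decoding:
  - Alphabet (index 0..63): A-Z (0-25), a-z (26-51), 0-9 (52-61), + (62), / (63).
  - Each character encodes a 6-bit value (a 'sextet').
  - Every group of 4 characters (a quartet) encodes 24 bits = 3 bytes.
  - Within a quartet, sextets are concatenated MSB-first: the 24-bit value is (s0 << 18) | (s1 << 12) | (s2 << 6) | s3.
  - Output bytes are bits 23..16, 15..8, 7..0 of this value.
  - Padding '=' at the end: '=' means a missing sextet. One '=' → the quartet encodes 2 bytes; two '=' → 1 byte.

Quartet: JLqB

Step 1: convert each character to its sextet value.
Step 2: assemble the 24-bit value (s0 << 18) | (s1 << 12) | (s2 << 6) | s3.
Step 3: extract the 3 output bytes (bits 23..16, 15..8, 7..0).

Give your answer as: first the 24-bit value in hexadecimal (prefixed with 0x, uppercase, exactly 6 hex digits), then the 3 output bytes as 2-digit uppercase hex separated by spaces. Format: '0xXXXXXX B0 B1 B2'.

Answer: 0x24BA81 24 BA 81

Derivation:
Sextets: J=9, L=11, q=42, B=1
24-bit: (9<<18) | (11<<12) | (42<<6) | 1
      = 0x240000 | 0x00B000 | 0x000A80 | 0x000001
      = 0x24BA81
Bytes: (v>>16)&0xFF=24, (v>>8)&0xFF=BA, v&0xFF=81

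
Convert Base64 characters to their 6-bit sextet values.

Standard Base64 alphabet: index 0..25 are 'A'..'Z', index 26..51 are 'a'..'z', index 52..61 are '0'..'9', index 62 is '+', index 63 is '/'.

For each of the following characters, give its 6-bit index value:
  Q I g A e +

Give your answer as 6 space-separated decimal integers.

'Q': A..Z range, ord('Q') − ord('A') = 16
'I': A..Z range, ord('I') − ord('A') = 8
'g': a..z range, 26 + ord('g') − ord('a') = 32
'A': A..Z range, ord('A') − ord('A') = 0
'e': a..z range, 26 + ord('e') − ord('a') = 30
'+': index 62

Answer: 16 8 32 0 30 62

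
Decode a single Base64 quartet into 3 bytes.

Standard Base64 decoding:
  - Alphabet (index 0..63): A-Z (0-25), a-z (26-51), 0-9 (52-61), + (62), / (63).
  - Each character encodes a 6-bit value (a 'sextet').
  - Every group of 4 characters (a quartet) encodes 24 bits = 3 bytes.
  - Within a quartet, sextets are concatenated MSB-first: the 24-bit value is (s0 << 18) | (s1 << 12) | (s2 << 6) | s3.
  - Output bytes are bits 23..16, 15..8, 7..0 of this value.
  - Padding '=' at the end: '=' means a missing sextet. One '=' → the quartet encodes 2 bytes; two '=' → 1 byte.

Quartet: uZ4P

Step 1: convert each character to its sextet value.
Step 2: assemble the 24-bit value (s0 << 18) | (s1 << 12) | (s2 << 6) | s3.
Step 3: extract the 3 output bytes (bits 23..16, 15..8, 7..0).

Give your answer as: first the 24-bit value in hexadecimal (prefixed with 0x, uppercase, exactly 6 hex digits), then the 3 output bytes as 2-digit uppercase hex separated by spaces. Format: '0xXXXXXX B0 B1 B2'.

Sextets: u=46, Z=25, 4=56, P=15
24-bit: (46<<18) | (25<<12) | (56<<6) | 15
      = 0xB80000 | 0x019000 | 0x000E00 | 0x00000F
      = 0xB99E0F
Bytes: (v>>16)&0xFF=B9, (v>>8)&0xFF=9E, v&0xFF=0F

Answer: 0xB99E0F B9 9E 0F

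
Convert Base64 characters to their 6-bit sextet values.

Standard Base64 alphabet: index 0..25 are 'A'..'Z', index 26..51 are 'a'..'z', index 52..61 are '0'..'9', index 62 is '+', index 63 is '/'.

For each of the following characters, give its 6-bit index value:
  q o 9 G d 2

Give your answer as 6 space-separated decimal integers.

Answer: 42 40 61 6 29 54

Derivation:
'q': a..z range, 26 + ord('q') − ord('a') = 42
'o': a..z range, 26 + ord('o') − ord('a') = 40
'9': 0..9 range, 52 + ord('9') − ord('0') = 61
'G': A..Z range, ord('G') − ord('A') = 6
'd': a..z range, 26 + ord('d') − ord('a') = 29
'2': 0..9 range, 52 + ord('2') − ord('0') = 54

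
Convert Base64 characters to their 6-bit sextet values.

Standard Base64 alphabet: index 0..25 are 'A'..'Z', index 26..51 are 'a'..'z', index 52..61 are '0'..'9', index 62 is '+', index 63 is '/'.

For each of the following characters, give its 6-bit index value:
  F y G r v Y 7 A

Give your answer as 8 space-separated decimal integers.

'F': A..Z range, ord('F') − ord('A') = 5
'y': a..z range, 26 + ord('y') − ord('a') = 50
'G': A..Z range, ord('G') − ord('A') = 6
'r': a..z range, 26 + ord('r') − ord('a') = 43
'v': a..z range, 26 + ord('v') − ord('a') = 47
'Y': A..Z range, ord('Y') − ord('A') = 24
'7': 0..9 range, 52 + ord('7') − ord('0') = 59
'A': A..Z range, ord('A') − ord('A') = 0

Answer: 5 50 6 43 47 24 59 0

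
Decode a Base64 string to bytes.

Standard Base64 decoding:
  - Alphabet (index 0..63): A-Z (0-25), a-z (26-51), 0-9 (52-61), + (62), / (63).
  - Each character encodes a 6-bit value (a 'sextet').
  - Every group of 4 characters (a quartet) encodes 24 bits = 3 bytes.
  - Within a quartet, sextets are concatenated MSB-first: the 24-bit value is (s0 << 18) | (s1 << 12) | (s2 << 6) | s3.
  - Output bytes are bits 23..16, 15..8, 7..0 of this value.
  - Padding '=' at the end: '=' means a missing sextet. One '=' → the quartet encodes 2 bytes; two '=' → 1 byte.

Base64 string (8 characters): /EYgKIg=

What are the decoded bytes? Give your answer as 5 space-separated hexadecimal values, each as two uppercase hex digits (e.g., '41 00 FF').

Answer: FC 46 20 28 88

Derivation:
After char 0 ('/'=63): chars_in_quartet=1 acc=0x3F bytes_emitted=0
After char 1 ('E'=4): chars_in_quartet=2 acc=0xFC4 bytes_emitted=0
After char 2 ('Y'=24): chars_in_quartet=3 acc=0x3F118 bytes_emitted=0
After char 3 ('g'=32): chars_in_quartet=4 acc=0xFC4620 -> emit FC 46 20, reset; bytes_emitted=3
After char 4 ('K'=10): chars_in_quartet=1 acc=0xA bytes_emitted=3
After char 5 ('I'=8): chars_in_quartet=2 acc=0x288 bytes_emitted=3
After char 6 ('g'=32): chars_in_quartet=3 acc=0xA220 bytes_emitted=3
Padding '=': partial quartet acc=0xA220 -> emit 28 88; bytes_emitted=5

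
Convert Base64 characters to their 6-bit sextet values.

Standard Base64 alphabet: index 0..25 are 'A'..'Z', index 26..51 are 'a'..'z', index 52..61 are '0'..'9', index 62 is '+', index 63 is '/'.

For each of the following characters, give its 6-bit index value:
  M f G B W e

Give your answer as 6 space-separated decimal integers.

Answer: 12 31 6 1 22 30

Derivation:
'M': A..Z range, ord('M') − ord('A') = 12
'f': a..z range, 26 + ord('f') − ord('a') = 31
'G': A..Z range, ord('G') − ord('A') = 6
'B': A..Z range, ord('B') − ord('A') = 1
'W': A..Z range, ord('W') − ord('A') = 22
'e': a..z range, 26 + ord('e') − ord('a') = 30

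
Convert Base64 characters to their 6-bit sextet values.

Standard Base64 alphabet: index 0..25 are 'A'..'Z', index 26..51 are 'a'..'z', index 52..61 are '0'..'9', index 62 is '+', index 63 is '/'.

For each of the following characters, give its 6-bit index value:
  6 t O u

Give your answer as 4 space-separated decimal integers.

Answer: 58 45 14 46

Derivation:
'6': 0..9 range, 52 + ord('6') − ord('0') = 58
't': a..z range, 26 + ord('t') − ord('a') = 45
'O': A..Z range, ord('O') − ord('A') = 14
'u': a..z range, 26 + ord('u') − ord('a') = 46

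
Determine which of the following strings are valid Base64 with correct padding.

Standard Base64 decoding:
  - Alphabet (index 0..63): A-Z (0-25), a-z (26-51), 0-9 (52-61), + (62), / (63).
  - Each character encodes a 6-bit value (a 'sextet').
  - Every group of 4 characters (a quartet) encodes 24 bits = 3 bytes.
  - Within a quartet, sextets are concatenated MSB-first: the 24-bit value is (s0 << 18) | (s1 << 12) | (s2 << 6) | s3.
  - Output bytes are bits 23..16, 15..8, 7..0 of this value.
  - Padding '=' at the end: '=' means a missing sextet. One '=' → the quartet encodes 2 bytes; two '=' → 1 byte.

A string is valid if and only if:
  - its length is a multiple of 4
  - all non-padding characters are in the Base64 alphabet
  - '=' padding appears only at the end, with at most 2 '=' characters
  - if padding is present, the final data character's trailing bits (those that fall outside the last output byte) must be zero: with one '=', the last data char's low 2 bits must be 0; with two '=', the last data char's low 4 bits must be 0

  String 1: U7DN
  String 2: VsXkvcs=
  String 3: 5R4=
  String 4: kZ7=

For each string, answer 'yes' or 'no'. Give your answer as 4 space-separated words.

Answer: yes yes yes no

Derivation:
String 1: 'U7DN' → valid
String 2: 'VsXkvcs=' → valid
String 3: '5R4=' → valid
String 4: 'kZ7=' → invalid (bad trailing bits)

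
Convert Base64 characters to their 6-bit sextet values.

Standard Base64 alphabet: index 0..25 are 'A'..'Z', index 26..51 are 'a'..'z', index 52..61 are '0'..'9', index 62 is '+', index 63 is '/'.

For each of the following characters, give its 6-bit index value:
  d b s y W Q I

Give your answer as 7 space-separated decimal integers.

Answer: 29 27 44 50 22 16 8

Derivation:
'd': a..z range, 26 + ord('d') − ord('a') = 29
'b': a..z range, 26 + ord('b') − ord('a') = 27
's': a..z range, 26 + ord('s') − ord('a') = 44
'y': a..z range, 26 + ord('y') − ord('a') = 50
'W': A..Z range, ord('W') − ord('A') = 22
'Q': A..Z range, ord('Q') − ord('A') = 16
'I': A..Z range, ord('I') − ord('A') = 8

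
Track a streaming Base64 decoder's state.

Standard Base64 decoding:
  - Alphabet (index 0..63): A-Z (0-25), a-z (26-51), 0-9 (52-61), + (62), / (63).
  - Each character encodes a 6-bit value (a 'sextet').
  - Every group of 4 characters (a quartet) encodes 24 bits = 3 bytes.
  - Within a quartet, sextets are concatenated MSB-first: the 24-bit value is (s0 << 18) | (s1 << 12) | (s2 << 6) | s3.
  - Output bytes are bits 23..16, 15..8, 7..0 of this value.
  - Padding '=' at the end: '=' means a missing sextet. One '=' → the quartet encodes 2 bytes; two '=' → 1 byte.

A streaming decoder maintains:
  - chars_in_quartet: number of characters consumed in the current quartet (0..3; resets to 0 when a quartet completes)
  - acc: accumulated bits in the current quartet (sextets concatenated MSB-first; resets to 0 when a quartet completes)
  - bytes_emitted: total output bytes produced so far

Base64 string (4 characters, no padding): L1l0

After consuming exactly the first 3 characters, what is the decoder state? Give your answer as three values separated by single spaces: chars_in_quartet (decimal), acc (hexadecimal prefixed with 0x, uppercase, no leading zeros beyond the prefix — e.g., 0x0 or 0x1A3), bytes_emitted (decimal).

After char 0 ('L'=11): chars_in_quartet=1 acc=0xB bytes_emitted=0
After char 1 ('1'=53): chars_in_quartet=2 acc=0x2F5 bytes_emitted=0
After char 2 ('l'=37): chars_in_quartet=3 acc=0xBD65 bytes_emitted=0

Answer: 3 0xBD65 0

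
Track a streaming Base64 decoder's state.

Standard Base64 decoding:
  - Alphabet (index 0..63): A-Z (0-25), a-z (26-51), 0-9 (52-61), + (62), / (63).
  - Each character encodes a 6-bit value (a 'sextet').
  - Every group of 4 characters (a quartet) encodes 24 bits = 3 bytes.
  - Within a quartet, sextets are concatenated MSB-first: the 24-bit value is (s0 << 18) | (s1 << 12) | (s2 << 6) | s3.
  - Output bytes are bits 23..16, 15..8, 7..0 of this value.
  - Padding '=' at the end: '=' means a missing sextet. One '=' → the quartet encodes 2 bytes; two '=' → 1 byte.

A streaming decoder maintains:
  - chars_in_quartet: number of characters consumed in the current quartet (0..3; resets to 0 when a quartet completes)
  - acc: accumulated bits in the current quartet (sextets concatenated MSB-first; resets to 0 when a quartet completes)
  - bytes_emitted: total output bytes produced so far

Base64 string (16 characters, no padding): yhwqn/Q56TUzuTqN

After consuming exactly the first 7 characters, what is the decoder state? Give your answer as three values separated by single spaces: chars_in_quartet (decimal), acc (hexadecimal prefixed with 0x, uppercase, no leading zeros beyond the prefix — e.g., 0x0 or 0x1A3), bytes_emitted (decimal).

After char 0 ('y'=50): chars_in_quartet=1 acc=0x32 bytes_emitted=0
After char 1 ('h'=33): chars_in_quartet=2 acc=0xCA1 bytes_emitted=0
After char 2 ('w'=48): chars_in_quartet=3 acc=0x32870 bytes_emitted=0
After char 3 ('q'=42): chars_in_quartet=4 acc=0xCA1C2A -> emit CA 1C 2A, reset; bytes_emitted=3
After char 4 ('n'=39): chars_in_quartet=1 acc=0x27 bytes_emitted=3
After char 5 ('/'=63): chars_in_quartet=2 acc=0x9FF bytes_emitted=3
After char 6 ('Q'=16): chars_in_quartet=3 acc=0x27FD0 bytes_emitted=3

Answer: 3 0x27FD0 3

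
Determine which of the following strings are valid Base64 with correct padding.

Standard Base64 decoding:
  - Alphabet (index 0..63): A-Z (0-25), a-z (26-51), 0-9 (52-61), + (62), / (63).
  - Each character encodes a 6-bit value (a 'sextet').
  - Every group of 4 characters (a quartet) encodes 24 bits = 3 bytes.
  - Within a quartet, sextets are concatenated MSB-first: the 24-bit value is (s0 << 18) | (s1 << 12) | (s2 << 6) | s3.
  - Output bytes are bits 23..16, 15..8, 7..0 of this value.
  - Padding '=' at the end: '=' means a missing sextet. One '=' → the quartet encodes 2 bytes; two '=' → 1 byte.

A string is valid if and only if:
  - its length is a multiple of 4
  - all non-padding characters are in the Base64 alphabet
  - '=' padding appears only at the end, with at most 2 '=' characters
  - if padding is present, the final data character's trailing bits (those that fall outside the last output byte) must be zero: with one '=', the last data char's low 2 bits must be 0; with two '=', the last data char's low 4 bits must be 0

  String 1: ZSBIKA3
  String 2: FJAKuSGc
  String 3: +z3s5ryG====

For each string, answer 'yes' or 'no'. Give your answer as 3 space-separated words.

Answer: no yes no

Derivation:
String 1: 'ZSBIKA3' → invalid (len=7 not mult of 4)
String 2: 'FJAKuSGc' → valid
String 3: '+z3s5ryG====' → invalid (4 pad chars (max 2))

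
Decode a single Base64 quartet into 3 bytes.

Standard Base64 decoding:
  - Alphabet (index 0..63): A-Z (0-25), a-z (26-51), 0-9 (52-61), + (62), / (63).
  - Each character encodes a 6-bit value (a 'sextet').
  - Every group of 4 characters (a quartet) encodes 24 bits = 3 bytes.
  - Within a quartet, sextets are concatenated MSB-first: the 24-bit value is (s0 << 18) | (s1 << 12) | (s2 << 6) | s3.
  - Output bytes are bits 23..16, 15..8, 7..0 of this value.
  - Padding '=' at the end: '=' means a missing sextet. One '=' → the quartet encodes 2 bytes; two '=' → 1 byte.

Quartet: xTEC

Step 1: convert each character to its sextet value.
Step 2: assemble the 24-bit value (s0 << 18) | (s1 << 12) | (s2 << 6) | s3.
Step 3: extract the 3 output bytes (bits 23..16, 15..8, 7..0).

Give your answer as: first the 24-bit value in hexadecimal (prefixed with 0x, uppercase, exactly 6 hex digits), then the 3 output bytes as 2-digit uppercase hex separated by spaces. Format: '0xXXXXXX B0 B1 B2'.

Sextets: x=49, T=19, E=4, C=2
24-bit: (49<<18) | (19<<12) | (4<<6) | 2
      = 0xC40000 | 0x013000 | 0x000100 | 0x000002
      = 0xC53102
Bytes: (v>>16)&0xFF=C5, (v>>8)&0xFF=31, v&0xFF=02

Answer: 0xC53102 C5 31 02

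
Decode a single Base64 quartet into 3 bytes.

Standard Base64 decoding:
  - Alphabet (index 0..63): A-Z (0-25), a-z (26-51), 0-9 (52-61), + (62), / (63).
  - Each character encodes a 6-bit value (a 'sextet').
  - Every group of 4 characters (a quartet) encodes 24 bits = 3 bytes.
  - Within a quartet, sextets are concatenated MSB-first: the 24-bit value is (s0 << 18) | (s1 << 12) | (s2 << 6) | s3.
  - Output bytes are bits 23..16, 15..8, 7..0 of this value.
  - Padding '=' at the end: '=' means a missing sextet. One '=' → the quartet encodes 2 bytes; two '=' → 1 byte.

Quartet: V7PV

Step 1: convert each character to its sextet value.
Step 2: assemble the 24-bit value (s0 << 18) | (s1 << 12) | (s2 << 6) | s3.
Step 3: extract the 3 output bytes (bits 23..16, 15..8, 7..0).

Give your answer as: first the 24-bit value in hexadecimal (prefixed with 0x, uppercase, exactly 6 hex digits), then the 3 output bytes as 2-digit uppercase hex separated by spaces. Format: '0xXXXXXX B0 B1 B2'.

Sextets: V=21, 7=59, P=15, V=21
24-bit: (21<<18) | (59<<12) | (15<<6) | 21
      = 0x540000 | 0x03B000 | 0x0003C0 | 0x000015
      = 0x57B3D5
Bytes: (v>>16)&0xFF=57, (v>>8)&0xFF=B3, v&0xFF=D5

Answer: 0x57B3D5 57 B3 D5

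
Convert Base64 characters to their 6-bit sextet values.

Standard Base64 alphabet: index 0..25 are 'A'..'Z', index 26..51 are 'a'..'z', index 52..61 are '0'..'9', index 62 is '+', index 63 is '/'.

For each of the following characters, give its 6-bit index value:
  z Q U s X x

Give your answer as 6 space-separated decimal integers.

Answer: 51 16 20 44 23 49

Derivation:
'z': a..z range, 26 + ord('z') − ord('a') = 51
'Q': A..Z range, ord('Q') − ord('A') = 16
'U': A..Z range, ord('U') − ord('A') = 20
's': a..z range, 26 + ord('s') − ord('a') = 44
'X': A..Z range, ord('X') − ord('A') = 23
'x': a..z range, 26 + ord('x') − ord('a') = 49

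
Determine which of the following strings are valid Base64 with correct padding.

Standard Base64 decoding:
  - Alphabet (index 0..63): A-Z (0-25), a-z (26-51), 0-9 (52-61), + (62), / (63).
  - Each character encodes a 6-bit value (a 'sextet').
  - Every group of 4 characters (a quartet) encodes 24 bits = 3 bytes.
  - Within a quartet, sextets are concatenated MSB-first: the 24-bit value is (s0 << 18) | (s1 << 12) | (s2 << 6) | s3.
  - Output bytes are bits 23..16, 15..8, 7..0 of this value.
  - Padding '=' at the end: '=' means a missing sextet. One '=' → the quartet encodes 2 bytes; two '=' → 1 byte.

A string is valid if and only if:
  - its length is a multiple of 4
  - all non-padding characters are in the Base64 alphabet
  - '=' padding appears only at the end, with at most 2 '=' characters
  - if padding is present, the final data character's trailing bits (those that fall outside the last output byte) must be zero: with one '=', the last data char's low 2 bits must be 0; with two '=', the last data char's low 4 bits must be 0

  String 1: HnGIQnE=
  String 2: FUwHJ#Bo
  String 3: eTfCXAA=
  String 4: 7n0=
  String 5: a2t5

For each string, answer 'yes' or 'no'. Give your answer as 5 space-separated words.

Answer: yes no yes yes yes

Derivation:
String 1: 'HnGIQnE=' → valid
String 2: 'FUwHJ#Bo' → invalid (bad char(s): ['#'])
String 3: 'eTfCXAA=' → valid
String 4: '7n0=' → valid
String 5: 'a2t5' → valid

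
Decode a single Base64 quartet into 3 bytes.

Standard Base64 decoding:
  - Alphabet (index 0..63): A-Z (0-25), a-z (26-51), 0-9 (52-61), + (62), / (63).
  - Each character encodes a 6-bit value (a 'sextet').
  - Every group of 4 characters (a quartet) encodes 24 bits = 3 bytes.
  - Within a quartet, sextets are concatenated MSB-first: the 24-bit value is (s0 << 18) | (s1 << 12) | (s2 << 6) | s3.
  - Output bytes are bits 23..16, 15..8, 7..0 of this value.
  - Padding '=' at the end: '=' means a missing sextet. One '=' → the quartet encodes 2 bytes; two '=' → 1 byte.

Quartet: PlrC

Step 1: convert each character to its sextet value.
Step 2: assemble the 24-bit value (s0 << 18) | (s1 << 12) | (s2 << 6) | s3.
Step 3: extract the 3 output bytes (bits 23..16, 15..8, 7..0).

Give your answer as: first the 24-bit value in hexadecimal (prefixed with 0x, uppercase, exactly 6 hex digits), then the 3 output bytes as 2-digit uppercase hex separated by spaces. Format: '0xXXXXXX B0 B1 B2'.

Sextets: P=15, l=37, r=43, C=2
24-bit: (15<<18) | (37<<12) | (43<<6) | 2
      = 0x3C0000 | 0x025000 | 0x000AC0 | 0x000002
      = 0x3E5AC2
Bytes: (v>>16)&0xFF=3E, (v>>8)&0xFF=5A, v&0xFF=C2

Answer: 0x3E5AC2 3E 5A C2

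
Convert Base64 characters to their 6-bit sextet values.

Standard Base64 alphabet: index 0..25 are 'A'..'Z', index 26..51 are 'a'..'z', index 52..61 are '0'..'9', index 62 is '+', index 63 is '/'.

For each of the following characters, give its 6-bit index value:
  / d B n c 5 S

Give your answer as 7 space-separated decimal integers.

Answer: 63 29 1 39 28 57 18

Derivation:
'/': index 63
'd': a..z range, 26 + ord('d') − ord('a') = 29
'B': A..Z range, ord('B') − ord('A') = 1
'n': a..z range, 26 + ord('n') − ord('a') = 39
'c': a..z range, 26 + ord('c') − ord('a') = 28
'5': 0..9 range, 52 + ord('5') − ord('0') = 57
'S': A..Z range, ord('S') − ord('A') = 18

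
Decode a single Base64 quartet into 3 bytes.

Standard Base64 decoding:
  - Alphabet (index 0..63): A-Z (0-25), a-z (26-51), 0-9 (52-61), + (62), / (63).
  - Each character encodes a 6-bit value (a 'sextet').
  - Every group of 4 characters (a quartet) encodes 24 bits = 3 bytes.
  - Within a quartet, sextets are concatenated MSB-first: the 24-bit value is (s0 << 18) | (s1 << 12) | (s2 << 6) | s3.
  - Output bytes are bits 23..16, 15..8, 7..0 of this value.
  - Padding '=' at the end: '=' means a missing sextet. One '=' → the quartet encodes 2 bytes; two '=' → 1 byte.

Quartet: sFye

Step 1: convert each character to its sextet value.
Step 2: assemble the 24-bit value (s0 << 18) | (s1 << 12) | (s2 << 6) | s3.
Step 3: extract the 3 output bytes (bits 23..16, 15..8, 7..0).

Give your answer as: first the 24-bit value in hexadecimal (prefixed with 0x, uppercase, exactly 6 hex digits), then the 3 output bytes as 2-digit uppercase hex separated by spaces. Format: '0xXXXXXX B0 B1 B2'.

Answer: 0xB05C9E B0 5C 9E

Derivation:
Sextets: s=44, F=5, y=50, e=30
24-bit: (44<<18) | (5<<12) | (50<<6) | 30
      = 0xB00000 | 0x005000 | 0x000C80 | 0x00001E
      = 0xB05C9E
Bytes: (v>>16)&0xFF=B0, (v>>8)&0xFF=5C, v&0xFF=9E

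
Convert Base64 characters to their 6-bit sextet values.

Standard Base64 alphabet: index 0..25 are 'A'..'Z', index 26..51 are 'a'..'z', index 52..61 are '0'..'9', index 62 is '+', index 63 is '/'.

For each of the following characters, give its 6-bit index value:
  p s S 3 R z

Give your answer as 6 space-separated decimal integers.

'p': a..z range, 26 + ord('p') − ord('a') = 41
's': a..z range, 26 + ord('s') − ord('a') = 44
'S': A..Z range, ord('S') − ord('A') = 18
'3': 0..9 range, 52 + ord('3') − ord('0') = 55
'R': A..Z range, ord('R') − ord('A') = 17
'z': a..z range, 26 + ord('z') − ord('a') = 51

Answer: 41 44 18 55 17 51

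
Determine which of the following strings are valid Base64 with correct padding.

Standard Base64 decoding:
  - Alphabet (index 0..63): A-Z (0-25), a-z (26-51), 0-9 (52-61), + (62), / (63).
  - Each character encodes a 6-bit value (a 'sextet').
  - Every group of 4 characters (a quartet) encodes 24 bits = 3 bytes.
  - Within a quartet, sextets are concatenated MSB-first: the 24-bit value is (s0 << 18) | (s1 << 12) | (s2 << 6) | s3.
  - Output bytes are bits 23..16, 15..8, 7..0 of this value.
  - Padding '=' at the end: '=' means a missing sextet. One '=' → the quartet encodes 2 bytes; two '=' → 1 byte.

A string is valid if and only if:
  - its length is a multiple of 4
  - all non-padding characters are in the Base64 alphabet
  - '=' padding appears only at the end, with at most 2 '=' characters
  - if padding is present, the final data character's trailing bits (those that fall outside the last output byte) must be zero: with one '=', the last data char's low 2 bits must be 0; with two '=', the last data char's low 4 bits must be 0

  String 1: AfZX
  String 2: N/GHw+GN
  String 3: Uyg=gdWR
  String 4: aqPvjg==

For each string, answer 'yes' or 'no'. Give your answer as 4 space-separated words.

Answer: yes yes no yes

Derivation:
String 1: 'AfZX' → valid
String 2: 'N/GHw+GN' → valid
String 3: 'Uyg=gdWR' → invalid (bad char(s): ['=']; '=' in middle)
String 4: 'aqPvjg==' → valid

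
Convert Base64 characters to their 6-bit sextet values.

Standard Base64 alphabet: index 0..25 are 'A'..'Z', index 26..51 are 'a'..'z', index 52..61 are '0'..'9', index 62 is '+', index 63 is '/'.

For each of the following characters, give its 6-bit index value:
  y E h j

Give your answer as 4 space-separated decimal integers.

'y': a..z range, 26 + ord('y') − ord('a') = 50
'E': A..Z range, ord('E') − ord('A') = 4
'h': a..z range, 26 + ord('h') − ord('a') = 33
'j': a..z range, 26 + ord('j') − ord('a') = 35

Answer: 50 4 33 35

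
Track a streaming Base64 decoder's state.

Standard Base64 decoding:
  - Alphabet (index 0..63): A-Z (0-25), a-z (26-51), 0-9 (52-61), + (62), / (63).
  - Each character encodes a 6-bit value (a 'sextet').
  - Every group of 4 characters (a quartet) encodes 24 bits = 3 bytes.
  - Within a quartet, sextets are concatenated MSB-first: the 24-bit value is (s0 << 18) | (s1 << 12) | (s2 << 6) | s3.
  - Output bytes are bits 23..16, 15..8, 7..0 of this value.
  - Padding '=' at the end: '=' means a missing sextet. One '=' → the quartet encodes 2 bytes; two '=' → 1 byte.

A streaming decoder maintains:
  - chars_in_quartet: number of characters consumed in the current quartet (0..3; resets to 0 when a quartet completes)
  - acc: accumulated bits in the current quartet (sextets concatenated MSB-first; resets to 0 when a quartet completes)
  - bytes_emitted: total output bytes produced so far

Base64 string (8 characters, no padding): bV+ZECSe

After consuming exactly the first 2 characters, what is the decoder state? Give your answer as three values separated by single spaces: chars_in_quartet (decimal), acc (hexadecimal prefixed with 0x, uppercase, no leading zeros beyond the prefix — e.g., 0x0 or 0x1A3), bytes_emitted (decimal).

After char 0 ('b'=27): chars_in_quartet=1 acc=0x1B bytes_emitted=0
After char 1 ('V'=21): chars_in_quartet=2 acc=0x6D5 bytes_emitted=0

Answer: 2 0x6D5 0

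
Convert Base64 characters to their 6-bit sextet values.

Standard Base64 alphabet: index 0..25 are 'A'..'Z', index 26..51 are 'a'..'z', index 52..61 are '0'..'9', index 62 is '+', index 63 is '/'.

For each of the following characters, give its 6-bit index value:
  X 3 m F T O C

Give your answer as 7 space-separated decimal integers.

Answer: 23 55 38 5 19 14 2

Derivation:
'X': A..Z range, ord('X') − ord('A') = 23
'3': 0..9 range, 52 + ord('3') − ord('0') = 55
'm': a..z range, 26 + ord('m') − ord('a') = 38
'F': A..Z range, ord('F') − ord('A') = 5
'T': A..Z range, ord('T') − ord('A') = 19
'O': A..Z range, ord('O') − ord('A') = 14
'C': A..Z range, ord('C') − ord('A') = 2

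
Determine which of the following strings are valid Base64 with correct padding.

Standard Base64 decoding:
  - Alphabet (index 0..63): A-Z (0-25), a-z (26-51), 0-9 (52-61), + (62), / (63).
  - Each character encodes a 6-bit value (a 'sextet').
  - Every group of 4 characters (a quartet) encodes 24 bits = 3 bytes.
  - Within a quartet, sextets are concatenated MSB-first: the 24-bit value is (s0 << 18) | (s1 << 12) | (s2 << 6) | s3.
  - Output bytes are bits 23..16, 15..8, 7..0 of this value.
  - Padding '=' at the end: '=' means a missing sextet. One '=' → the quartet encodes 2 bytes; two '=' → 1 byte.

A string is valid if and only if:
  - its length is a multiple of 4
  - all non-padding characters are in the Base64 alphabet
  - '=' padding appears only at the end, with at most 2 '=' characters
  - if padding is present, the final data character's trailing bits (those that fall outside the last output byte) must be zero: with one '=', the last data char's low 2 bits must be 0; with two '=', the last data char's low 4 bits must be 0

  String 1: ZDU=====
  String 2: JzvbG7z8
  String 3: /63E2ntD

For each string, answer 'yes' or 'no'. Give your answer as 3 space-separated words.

String 1: 'ZDU=====' → invalid (5 pad chars (max 2))
String 2: 'JzvbG7z8' → valid
String 3: '/63E2ntD' → valid

Answer: no yes yes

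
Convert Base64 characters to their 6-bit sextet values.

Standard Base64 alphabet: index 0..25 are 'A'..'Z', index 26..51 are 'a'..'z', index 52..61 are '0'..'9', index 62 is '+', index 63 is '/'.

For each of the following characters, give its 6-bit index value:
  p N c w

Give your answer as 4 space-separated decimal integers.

Answer: 41 13 28 48

Derivation:
'p': a..z range, 26 + ord('p') − ord('a') = 41
'N': A..Z range, ord('N') − ord('A') = 13
'c': a..z range, 26 + ord('c') − ord('a') = 28
'w': a..z range, 26 + ord('w') − ord('a') = 48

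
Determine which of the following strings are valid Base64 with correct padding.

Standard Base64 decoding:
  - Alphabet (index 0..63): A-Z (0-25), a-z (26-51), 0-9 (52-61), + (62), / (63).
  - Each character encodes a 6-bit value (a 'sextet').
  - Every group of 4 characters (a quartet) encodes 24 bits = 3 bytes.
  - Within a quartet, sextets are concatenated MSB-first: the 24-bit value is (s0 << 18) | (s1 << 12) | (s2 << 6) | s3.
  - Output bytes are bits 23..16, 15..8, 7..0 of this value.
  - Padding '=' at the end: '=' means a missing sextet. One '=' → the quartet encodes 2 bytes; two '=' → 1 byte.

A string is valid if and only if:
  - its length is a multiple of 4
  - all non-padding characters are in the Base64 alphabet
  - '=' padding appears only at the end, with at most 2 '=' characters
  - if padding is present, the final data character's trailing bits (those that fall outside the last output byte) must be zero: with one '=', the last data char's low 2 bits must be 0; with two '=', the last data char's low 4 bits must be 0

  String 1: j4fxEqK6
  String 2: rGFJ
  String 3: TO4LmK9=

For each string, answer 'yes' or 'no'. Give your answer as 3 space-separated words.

Answer: yes yes no

Derivation:
String 1: 'j4fxEqK6' → valid
String 2: 'rGFJ' → valid
String 3: 'TO4LmK9=' → invalid (bad trailing bits)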